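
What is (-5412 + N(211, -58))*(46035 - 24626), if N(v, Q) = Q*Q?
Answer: -43845632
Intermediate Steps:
N(v, Q) = Q**2
(-5412 + N(211, -58))*(46035 - 24626) = (-5412 + (-58)**2)*(46035 - 24626) = (-5412 + 3364)*21409 = -2048*21409 = -43845632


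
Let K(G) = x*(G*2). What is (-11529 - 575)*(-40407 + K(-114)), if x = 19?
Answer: 541520856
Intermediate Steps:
K(G) = 38*G (K(G) = 19*(G*2) = 19*(2*G) = 38*G)
(-11529 - 575)*(-40407 + K(-114)) = (-11529 - 575)*(-40407 + 38*(-114)) = -12104*(-40407 - 4332) = -12104*(-44739) = 541520856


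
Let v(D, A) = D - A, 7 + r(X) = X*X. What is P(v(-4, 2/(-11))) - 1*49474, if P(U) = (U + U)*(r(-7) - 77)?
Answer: -541274/11 ≈ -49207.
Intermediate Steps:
r(X) = -7 + X² (r(X) = -7 + X*X = -7 + X²)
P(U) = -70*U (P(U) = (U + U)*((-7 + (-7)²) - 77) = (2*U)*((-7 + 49) - 77) = (2*U)*(42 - 77) = (2*U)*(-35) = -70*U)
P(v(-4, 2/(-11))) - 1*49474 = -70*(-4 - 2/(-11)) - 1*49474 = -70*(-4 - 2*(-1)/11) - 49474 = -70*(-4 - 1*(-2/11)) - 49474 = -70*(-4 + 2/11) - 49474 = -70*(-42/11) - 49474 = 2940/11 - 49474 = -541274/11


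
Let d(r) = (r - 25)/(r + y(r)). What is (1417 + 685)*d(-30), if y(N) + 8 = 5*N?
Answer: 57805/94 ≈ 614.95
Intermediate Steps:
y(N) = -8 + 5*N
d(r) = (-25 + r)/(-8 + 6*r) (d(r) = (r - 25)/(r + (-8 + 5*r)) = (-25 + r)/(-8 + 6*r))
(1417 + 685)*d(-30) = (1417 + 685)*((-25 - 30)/(2*(-4 + 3*(-30)))) = 2102*((½)*(-55)/(-4 - 90)) = 2102*((½)*(-55)/(-94)) = 2102*((½)*(-1/94)*(-55)) = 2102*(55/188) = 57805/94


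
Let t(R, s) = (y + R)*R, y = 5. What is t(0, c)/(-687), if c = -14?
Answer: 0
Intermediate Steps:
t(R, s) = R*(5 + R) (t(R, s) = (5 + R)*R = R*(5 + R))
t(0, c)/(-687) = (0*(5 + 0))/(-687) = (0*5)*(-1/687) = 0*(-1/687) = 0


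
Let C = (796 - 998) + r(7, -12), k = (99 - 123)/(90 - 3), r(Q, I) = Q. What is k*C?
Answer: 1560/29 ≈ 53.793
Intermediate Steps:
k = -8/29 (k = -24/87 = -24*1/87 = -8/29 ≈ -0.27586)
C = -195 (C = (796 - 998) + 7 = -202 + 7 = -195)
k*C = -8/29*(-195) = 1560/29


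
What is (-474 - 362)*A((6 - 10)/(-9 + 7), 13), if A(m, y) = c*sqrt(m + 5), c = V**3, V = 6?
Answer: -180576*sqrt(7) ≈ -4.7776e+5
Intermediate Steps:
c = 216 (c = 6**3 = 216)
A(m, y) = 216*sqrt(5 + m) (A(m, y) = 216*sqrt(m + 5) = 216*sqrt(5 + m))
(-474 - 362)*A((6 - 10)/(-9 + 7), 13) = (-474 - 362)*(216*sqrt(5 + (6 - 10)/(-9 + 7))) = -180576*sqrt(5 - 4/(-2)) = -180576*sqrt(5 - 4*(-1/2)) = -180576*sqrt(5 + 2) = -180576*sqrt(7)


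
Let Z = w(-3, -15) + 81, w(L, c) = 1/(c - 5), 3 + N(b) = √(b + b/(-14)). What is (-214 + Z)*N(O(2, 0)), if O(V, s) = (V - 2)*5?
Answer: 7983/20 ≈ 399.15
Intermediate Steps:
O(V, s) = -10 + 5*V (O(V, s) = (-2 + V)*5 = -10 + 5*V)
N(b) = -3 + √182*√b/14 (N(b) = -3 + √(b + b/(-14)) = -3 + √(b + b*(-1/14)) = -3 + √(b - b/14) = -3 + √(13*b/14) = -3 + √182*√b/14)
w(L, c) = 1/(-5 + c)
Z = 1619/20 (Z = 1/(-5 - 15) + 81 = 1/(-20) + 81 = -1/20 + 81 = 1619/20 ≈ 80.950)
(-214 + Z)*N(O(2, 0)) = (-214 + 1619/20)*(-3 + √182*√(-10 + 5*2)/14) = -2661*(-3 + √182*√(-10 + 10)/14)/20 = -2661*(-3 + √182*√0/14)/20 = -2661*(-3 + (1/14)*√182*0)/20 = -2661*(-3 + 0)/20 = -2661/20*(-3) = 7983/20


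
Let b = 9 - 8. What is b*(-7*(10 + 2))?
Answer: -84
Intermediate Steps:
b = 1
b*(-7*(10 + 2)) = 1*(-7*(10 + 2)) = 1*(-7*12) = 1*(-84) = -84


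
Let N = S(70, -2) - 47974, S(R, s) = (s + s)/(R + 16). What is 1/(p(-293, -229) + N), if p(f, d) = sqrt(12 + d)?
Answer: -88704012/4255490798689 - 1849*I*sqrt(217)/4255490798689 ≈ -2.0845e-5 - 6.4005e-9*I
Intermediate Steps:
S(R, s) = 2*s/(16 + R) (S(R, s) = (2*s)/(16 + R) = 2*s/(16 + R))
N = -2062884/43 (N = 2*(-2)/(16 + 70) - 47974 = 2*(-2)/86 - 47974 = 2*(-2)*(1/86) - 47974 = -2/43 - 47974 = -2062884/43 ≈ -47974.)
1/(p(-293, -229) + N) = 1/(sqrt(12 - 229) - 2062884/43) = 1/(sqrt(-217) - 2062884/43) = 1/(I*sqrt(217) - 2062884/43) = 1/(-2062884/43 + I*sqrt(217))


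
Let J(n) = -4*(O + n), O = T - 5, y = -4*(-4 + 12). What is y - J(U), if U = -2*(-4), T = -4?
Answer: -36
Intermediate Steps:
y = -32 (y = -4*8 = -32)
O = -9 (O = -4 - 5 = -9)
U = 8
J(n) = 36 - 4*n (J(n) = -4*(-9 + n) = 36 - 4*n)
y - J(U) = -32 - (36 - 4*8) = -32 - (36 - 32) = -32 - 1*4 = -32 - 4 = -36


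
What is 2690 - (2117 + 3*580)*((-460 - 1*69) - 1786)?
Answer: 8931645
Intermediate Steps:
2690 - (2117 + 3*580)*((-460 - 1*69) - 1786) = 2690 - (2117 + 1740)*((-460 - 69) - 1786) = 2690 - 3857*(-529 - 1786) = 2690 - 3857*(-2315) = 2690 - 1*(-8928955) = 2690 + 8928955 = 8931645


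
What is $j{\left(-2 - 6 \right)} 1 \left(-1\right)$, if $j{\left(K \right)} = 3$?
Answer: $-3$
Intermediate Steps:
$j{\left(-2 - 6 \right)} 1 \left(-1\right) = 3 \cdot 1 \left(-1\right) = 3 \left(-1\right) = -3$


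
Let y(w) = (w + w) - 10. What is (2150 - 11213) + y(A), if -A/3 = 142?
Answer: -9925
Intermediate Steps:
A = -426 (A = -3*142 = -426)
y(w) = -10 + 2*w (y(w) = 2*w - 10 = -10 + 2*w)
(2150 - 11213) + y(A) = (2150 - 11213) + (-10 + 2*(-426)) = -9063 + (-10 - 852) = -9063 - 862 = -9925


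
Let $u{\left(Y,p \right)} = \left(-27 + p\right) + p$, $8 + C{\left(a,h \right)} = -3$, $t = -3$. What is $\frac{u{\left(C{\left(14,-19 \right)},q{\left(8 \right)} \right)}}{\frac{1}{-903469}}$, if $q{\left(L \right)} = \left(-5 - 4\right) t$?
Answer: $-24393663$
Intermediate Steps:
$C{\left(a,h \right)} = -11$ ($C{\left(a,h \right)} = -8 - 3 = -11$)
$q{\left(L \right)} = 27$ ($q{\left(L \right)} = \left(-5 - 4\right) \left(-3\right) = \left(-9\right) \left(-3\right) = 27$)
$u{\left(Y,p \right)} = -27 + 2 p$
$\frac{u{\left(C{\left(14,-19 \right)},q{\left(8 \right)} \right)}}{\frac{1}{-903469}} = \frac{-27 + 2 \cdot 27}{\frac{1}{-903469}} = \frac{-27 + 54}{- \frac{1}{903469}} = 27 \left(-903469\right) = -24393663$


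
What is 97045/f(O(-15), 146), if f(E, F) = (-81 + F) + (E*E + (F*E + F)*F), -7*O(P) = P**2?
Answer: -4755205/32474406 ≈ -0.14643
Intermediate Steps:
O(P) = -P**2/7
f(E, F) = -81 + F + E**2 + F*(F + E*F) (f(E, F) = (-81 + F) + (E**2 + (E*F + F)*F) = (-81 + F) + (E**2 + (F + E*F)*F) = (-81 + F) + (E**2 + F*(F + E*F)) = -81 + F + E**2 + F*(F + E*F))
97045/f(O(-15), 146) = 97045/(-81 + 146 + (-1/7*(-15)**2)**2 + 146**2 - 1/7*(-15)**2*146**2) = 97045/(-81 + 146 + (-1/7*225)**2 + 21316 - 1/7*225*21316) = 97045/(-81 + 146 + (-225/7)**2 + 21316 - 225/7*21316) = 97045/(-81 + 146 + 50625/49 + 21316 - 4796100/7) = 97045/(-32474406/49) = 97045*(-49/32474406) = -4755205/32474406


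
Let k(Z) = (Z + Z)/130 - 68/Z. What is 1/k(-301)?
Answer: -19565/86181 ≈ -0.22702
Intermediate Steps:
k(Z) = -68/Z + Z/65 (k(Z) = (2*Z)*(1/130) - 68/Z = Z/65 - 68/Z = -68/Z + Z/65)
1/k(-301) = 1/(-68/(-301) + (1/65)*(-301)) = 1/(-68*(-1/301) - 301/65) = 1/(68/301 - 301/65) = 1/(-86181/19565) = -19565/86181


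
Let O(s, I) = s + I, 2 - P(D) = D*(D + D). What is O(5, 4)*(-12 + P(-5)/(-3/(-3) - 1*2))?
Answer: 324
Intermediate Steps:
P(D) = 2 - 2*D**2 (P(D) = 2 - D*(D + D) = 2 - D*2*D = 2 - 2*D**2)
O(s, I) = I + s
O(5, 4)*(-12 + P(-5)/(-3/(-3) - 1*2)) = (4 + 5)*(-12 + (2 - 2*(-5)**2)/(-3/(-3) - 1*2)) = 9*(-12 + (2 - 2*25)/(-3*(-1/3) - 2)) = 9*(-12 + (2 - 50)/(1 - 2)) = 9*(-12 - 48/(-1)) = 9*(-12 - 48*(-1)) = 9*(-12 + 48) = 9*36 = 324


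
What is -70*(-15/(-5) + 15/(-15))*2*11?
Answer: -3080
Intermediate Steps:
-70*(-15/(-5) + 15/(-15))*2*11 = -70*(-15*(-⅕) + 15*(-1/15))*2*11 = -70*(3 - 1)*2*11 = -140*2*11 = -70*4*11 = -280*11 = -3080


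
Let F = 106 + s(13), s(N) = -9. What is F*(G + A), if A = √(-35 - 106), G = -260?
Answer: -25220 + 97*I*√141 ≈ -25220.0 + 1151.8*I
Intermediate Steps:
A = I*√141 (A = √(-141) = I*√141 ≈ 11.874*I)
F = 97 (F = 106 - 9 = 97)
F*(G + A) = 97*(-260 + I*√141) = -25220 + 97*I*√141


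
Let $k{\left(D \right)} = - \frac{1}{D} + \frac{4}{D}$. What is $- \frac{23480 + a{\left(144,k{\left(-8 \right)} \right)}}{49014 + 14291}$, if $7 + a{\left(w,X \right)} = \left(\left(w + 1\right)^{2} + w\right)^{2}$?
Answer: $- \frac{448150034}{63305} \approx -7079.2$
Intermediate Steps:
$k{\left(D \right)} = \frac{3}{D}$
$a{\left(w,X \right)} = -7 + \left(w + \left(1 + w\right)^{2}\right)^{2}$ ($a{\left(w,X \right)} = -7 + \left(\left(w + 1\right)^{2} + w\right)^{2} = -7 + \left(\left(1 + w\right)^{2} + w\right)^{2} = -7 + \left(w + \left(1 + w\right)^{2}\right)^{2}$)
$- \frac{23480 + a{\left(144,k{\left(-8 \right)} \right)}}{49014 + 14291} = - \frac{23480 - \left(7 - \left(144 + \left(1 + 144\right)^{2}\right)^{2}\right)}{49014 + 14291} = - \frac{23480 - \left(7 - \left(144 + 145^{2}\right)^{2}\right)}{63305} = - \frac{23480 - \left(7 - \left(144 + 21025\right)^{2}\right)}{63305} = - \frac{23480 - \left(7 - 21169^{2}\right)}{63305} = - \frac{23480 + \left(-7 + 448126561\right)}{63305} = - \frac{23480 + 448126554}{63305} = - \frac{448150034}{63305}$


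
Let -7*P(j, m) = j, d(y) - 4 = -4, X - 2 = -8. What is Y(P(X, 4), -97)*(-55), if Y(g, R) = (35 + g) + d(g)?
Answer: -13805/7 ≈ -1972.1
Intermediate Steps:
X = -6 (X = 2 - 8 = -6)
d(y) = 0 (d(y) = 4 - 4 = 0)
P(j, m) = -j/7
Y(g, R) = 35 + g (Y(g, R) = (35 + g) + 0 = 35 + g)
Y(P(X, 4), -97)*(-55) = (35 - ⅐*(-6))*(-55) = (35 + 6/7)*(-55) = (251/7)*(-55) = -13805/7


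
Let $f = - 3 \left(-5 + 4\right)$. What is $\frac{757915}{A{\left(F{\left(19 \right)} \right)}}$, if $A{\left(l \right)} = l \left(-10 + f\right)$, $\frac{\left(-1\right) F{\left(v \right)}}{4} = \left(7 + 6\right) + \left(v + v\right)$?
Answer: $\frac{757915}{1428} \approx 530.75$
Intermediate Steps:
$F{\left(v \right)} = -52 - 8 v$ ($F{\left(v \right)} = - 4 \left(\left(7 + 6\right) + \left(v + v\right)\right) = - 4 \left(13 + 2 v\right) = -52 - 8 v$)
$f = 3$ ($f = \left(-3\right) \left(-1\right) = 3$)
$A{\left(l \right)} = - 7 l$ ($A{\left(l \right)} = l \left(-10 + 3\right) = l \left(-7\right) = - 7 l$)
$\frac{757915}{A{\left(F{\left(19 \right)} \right)}} = \frac{757915}{\left(-7\right) \left(-52 - 152\right)} = \frac{757915}{\left(-7\right) \left(-204\right)} = \frac{757915}{1428}$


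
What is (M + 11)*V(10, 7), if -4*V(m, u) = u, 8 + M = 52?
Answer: -385/4 ≈ -96.250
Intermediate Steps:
M = 44 (M = -8 + 52 = 44)
V(m, u) = -u/4
(M + 11)*V(10, 7) = (44 + 11)*(-¼*7) = 55*(-7/4) = -385/4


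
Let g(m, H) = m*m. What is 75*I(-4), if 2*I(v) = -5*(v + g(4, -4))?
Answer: -2250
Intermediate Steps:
g(m, H) = m**2
I(v) = -40 - 5*v/2 (I(v) = (-5*(v + 4**2))/2 = (-5*(v + 16))/2 = (-5*(16 + v))/2 = (-80 - 5*v)/2 = -40 - 5*v/2)
75*I(-4) = 75*(-40 - 5/2*(-4)) = 75*(-40 + 10) = 75*(-30) = -2250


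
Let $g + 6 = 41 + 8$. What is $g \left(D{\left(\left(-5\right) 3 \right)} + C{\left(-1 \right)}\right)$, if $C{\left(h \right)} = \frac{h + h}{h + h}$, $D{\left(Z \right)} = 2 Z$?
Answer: $-1247$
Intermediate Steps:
$C{\left(h \right)} = 1$ ($C{\left(h \right)} = \frac{2 h}{2 h} = 2 h \frac{1}{2 h} = 1$)
$g = 43$ ($g = -6 + \left(41 + 8\right) = -6 + 49 = 43$)
$g \left(D{\left(\left(-5\right) 3 \right)} + C{\left(-1 \right)}\right) = 43 \left(2 \left(\left(-5\right) 3\right) + 1\right) = 43 \left(2 \left(-15\right) + 1\right) = 43 \left(-30 + 1\right) = 43 \left(-29\right) = -1247$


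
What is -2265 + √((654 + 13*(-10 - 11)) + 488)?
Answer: -2265 + √869 ≈ -2235.5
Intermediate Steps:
-2265 + √((654 + 13*(-10 - 11)) + 488) = -2265 + √((654 + 13*(-21)) + 488) = -2265 + √((654 - 273) + 488) = -2265 + √(381 + 488) = -2265 + √869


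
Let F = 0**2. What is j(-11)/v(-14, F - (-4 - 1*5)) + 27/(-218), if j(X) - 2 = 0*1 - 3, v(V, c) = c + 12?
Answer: -785/4578 ≈ -0.17147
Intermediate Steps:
F = 0
v(V, c) = 12 + c
j(X) = -1 (j(X) = 2 + (0*1 - 3) = 2 + (0 - 3) = 2 - 3 = -1)
j(-11)/v(-14, F - (-4 - 1*5)) + 27/(-218) = -1/(12 + (0 - (-4 - 1*5))) + 27/(-218) = -1/(12 + (0 - (-4 - 5))) + 27*(-1/218) = -1/(12 + (0 - 1*(-9))) - 27/218 = -1/(12 + (0 + 9)) - 27/218 = -1/(12 + 9) - 27/218 = -1/21 - 27/218 = -785/4578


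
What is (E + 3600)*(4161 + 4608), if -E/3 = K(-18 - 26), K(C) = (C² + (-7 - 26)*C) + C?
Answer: -56402208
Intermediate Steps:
K(C) = C² - 32*C (K(C) = (C² - 33*C) + C = C² - 32*C)
E = -10032 (E = -3*(-18 - 26)*(-32 + (-18 - 26)) = -(-132)*(-32 - 44) = -(-132)*(-76) = -3*3344 = -10032)
(E + 3600)*(4161 + 4608) = (-10032 + 3600)*(4161 + 4608) = -6432*8769 = -56402208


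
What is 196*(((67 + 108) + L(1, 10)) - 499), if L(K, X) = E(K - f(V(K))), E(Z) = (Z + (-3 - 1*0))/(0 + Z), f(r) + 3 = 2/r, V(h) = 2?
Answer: -63504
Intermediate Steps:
f(r) = -3 + 2/r
E(Z) = (-3 + Z)/Z (E(Z) = (Z + (-3 + 0))/Z = (Z - 3)/Z = (-3 + Z)/Z)
L(K, X) = (-1 + K)/(2 + K) (L(K, X) = (-3 + (K - (-3 + 2/2)))/(K - (-3 + 2/2)) = (-3 + (K - (-3 + 2*(1/2))))/(K - (-3 + 2*(1/2))) = (-3 + (K - (-3 + 1)))/(K - (-3 + 1)) = (-3 + (K - 1*(-2)))/(K - 1*(-2)) = (-3 + (K + 2))/(K + 2) = (-3 + (2 + K))/(2 + K) = (-1 + K)/(2 + K))
196*(((67 + 108) + L(1, 10)) - 499) = 196*(((67 + 108) + (-1 + 1)/(2 + 1)) - 499) = 196*((175 + 0/3) - 499) = 196*((175 + (1/3)*0) - 499) = 196*((175 + 0) - 499) = 196*(175 - 499) = 196*(-324) = -63504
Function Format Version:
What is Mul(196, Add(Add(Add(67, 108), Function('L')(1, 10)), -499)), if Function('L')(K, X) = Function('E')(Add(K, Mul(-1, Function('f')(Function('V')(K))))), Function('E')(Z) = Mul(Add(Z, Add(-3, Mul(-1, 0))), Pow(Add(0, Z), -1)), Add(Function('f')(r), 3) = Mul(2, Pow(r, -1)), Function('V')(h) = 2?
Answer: -63504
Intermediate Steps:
Function('f')(r) = Add(-3, Mul(2, Pow(r, -1)))
Function('E')(Z) = Mul(Pow(Z, -1), Add(-3, Z)) (Function('E')(Z) = Mul(Add(Z, Add(-3, 0)), Pow(Z, -1)) = Mul(Add(Z, -3), Pow(Z, -1)) = Mul(Add(-3, Z), Pow(Z, -1)) = Mul(Pow(Z, -1), Add(-3, Z)))
Function('L')(K, X) = Mul(Pow(Add(2, K), -1), Add(-1, K)) (Function('L')(K, X) = Mul(Pow(Add(K, Mul(-1, Add(-3, Mul(2, Pow(2, -1))))), -1), Add(-3, Add(K, Mul(-1, Add(-3, Mul(2, Pow(2, -1))))))) = Mul(Pow(Add(K, Mul(-1, Add(-3, Mul(2, Rational(1, 2))))), -1), Add(-3, Add(K, Mul(-1, Add(-3, Mul(2, Rational(1, 2))))))) = Mul(Pow(Add(K, Mul(-1, Add(-3, 1))), -1), Add(-3, Add(K, Mul(-1, Add(-3, 1))))) = Mul(Pow(Add(K, Mul(-1, -2)), -1), Add(-3, Add(K, Mul(-1, -2)))) = Mul(Pow(Add(K, 2), -1), Add(-3, Add(K, 2))) = Mul(Pow(Add(2, K), -1), Add(-3, Add(2, K))) = Mul(Pow(Add(2, K), -1), Add(-1, K)))
Mul(196, Add(Add(Add(67, 108), Function('L')(1, 10)), -499)) = Mul(196, Add(Add(Add(67, 108), Mul(Pow(Add(2, 1), -1), Add(-1, 1))), -499)) = Mul(196, Add(Add(175, Mul(Pow(3, -1), 0)), -499)) = Mul(196, Add(Add(175, Mul(Rational(1, 3), 0)), -499)) = Mul(196, Add(Add(175, 0), -499)) = Mul(196, Add(175, -499)) = Mul(196, -324) = -63504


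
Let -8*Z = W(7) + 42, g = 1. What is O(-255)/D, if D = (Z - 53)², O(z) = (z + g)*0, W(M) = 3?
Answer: 0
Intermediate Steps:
Z = -45/8 (Z = -(3 + 42)/8 = -⅛*45 = -45/8 ≈ -5.6250)
O(z) = 0 (O(z) = (z + 1)*0 = (1 + z)*0 = 0)
D = 219961/64 (D = (-45/8 - 53)² = (-469/8)² = 219961/64 ≈ 3436.9)
O(-255)/D = 0/(219961/64) = 0*(64/219961) = 0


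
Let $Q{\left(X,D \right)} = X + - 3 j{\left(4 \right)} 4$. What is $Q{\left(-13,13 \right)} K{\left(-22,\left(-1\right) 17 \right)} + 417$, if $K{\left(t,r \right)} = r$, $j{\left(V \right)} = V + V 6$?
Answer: $6350$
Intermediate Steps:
$j{\left(V \right)} = 7 V$ ($j{\left(V \right)} = V + 6 V = 7 V$)
$Q{\left(X,D \right)} = -336 + X$ ($Q{\left(X,D \right)} = X + - 3 \cdot 7 \cdot 4 \cdot 4 = X + \left(-3\right) 28 \cdot 4 = X - 336 = -336 + X$)
$Q{\left(-13,13 \right)} K{\left(-22,\left(-1\right) 17 \right)} + 417 = \left(-336 - 13\right) \left(\left(-1\right) 17\right) + 417 = \left(-349\right) \left(-17\right) + 417 = 5933 + 417 = 6350$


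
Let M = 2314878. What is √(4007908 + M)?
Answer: √6322786 ≈ 2514.5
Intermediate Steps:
√(4007908 + M) = √(4007908 + 2314878) = √6322786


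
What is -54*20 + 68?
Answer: -1012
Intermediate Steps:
-54*20 + 68 = -1080 + 68 = -1012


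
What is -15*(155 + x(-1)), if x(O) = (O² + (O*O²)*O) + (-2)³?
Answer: -2235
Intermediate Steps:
x(O) = -8 + O² + O⁴ (x(O) = (O² + O³*O) - 8 = (O² + O⁴) - 8 = -8 + O² + O⁴)
-15*(155 + x(-1)) = -15*(155 + (-8 + (-1)² + (-1)⁴)) = -15*(155 + (-8 + 1 + 1)) = -15*(155 - 6) = -15*149 = -2235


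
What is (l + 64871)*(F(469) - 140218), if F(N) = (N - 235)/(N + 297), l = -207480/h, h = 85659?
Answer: -14209856037883233/1562257 ≈ -9.0957e+9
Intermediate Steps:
l = -9880/4079 (l = -207480/85659 = -207480*1/85659 = -9880/4079 ≈ -2.4222)
F(N) = (-235 + N)/(297 + N)
(l + 64871)*(F(469) - 140218) = (-9880/4079 + 64871)*((-235 + 469)/(297 + 469) - 140218) = 264598929*(234/766 - 140218)/4079 = 264598929*((1/766)*234 - 140218)/4079 = 264598929*(117/383 - 140218)/4079 = (264598929/4079)*(-53703377/383) = -14209856037883233/1562257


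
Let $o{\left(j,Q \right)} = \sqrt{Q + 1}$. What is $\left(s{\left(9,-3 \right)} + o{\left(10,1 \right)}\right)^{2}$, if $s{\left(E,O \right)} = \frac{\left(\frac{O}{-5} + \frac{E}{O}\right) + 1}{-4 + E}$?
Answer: $\frac{1299}{625} - \frac{14 \sqrt{2}}{25} \approx 1.2864$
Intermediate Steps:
$o{\left(j,Q \right)} = \sqrt{1 + Q}$
$s{\left(E,O \right)} = \frac{1 - \frac{O}{5} + \frac{E}{O}}{-4 + E}$ ($s{\left(E,O \right)} = \frac{\left(O \left(- \frac{1}{5}\right) + \frac{E}{O}\right) + 1}{-4 + E} = \frac{\left(- \frac{O}{5} + \frac{E}{O}\right) + 1}{-4 + E} = \frac{1 - \frac{O}{5} + \frac{E}{O}}{-4 + E}$)
$\left(s{\left(9,-3 \right)} + o{\left(10,1 \right)}\right)^{2} = \left(\frac{9 - 3 - \frac{\left(-3\right)^{2}}{5}}{\left(-3\right) \left(-4 + 9\right)} + \sqrt{1 + 1}\right)^{2} = \left(- \frac{9 - 3 - \frac{9}{5}}{3 \cdot 5} + \sqrt{2}\right)^{2} = \left(\left(- \frac{1}{3}\right) \frac{1}{5} \left(9 - 3 - \frac{9}{5}\right) + \sqrt{2}\right)^{2} = \left(\left(- \frac{1}{3}\right) \frac{1}{5} \cdot \frac{21}{5} + \sqrt{2}\right)^{2} = \left(- \frac{7}{25} + \sqrt{2}\right)^{2}$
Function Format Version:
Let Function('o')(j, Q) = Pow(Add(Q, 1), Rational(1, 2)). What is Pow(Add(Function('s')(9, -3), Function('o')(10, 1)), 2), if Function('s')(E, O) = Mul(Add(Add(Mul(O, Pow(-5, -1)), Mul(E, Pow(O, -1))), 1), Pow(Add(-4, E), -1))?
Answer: Add(Rational(1299, 625), Mul(Rational(-14, 25), Pow(2, Rational(1, 2)))) ≈ 1.2864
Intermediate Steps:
Function('o')(j, Q) = Pow(Add(1, Q), Rational(1, 2))
Function('s')(E, O) = Mul(Pow(Add(-4, E), -1), Add(1, Mul(Rational(-1, 5), O), Mul(E, Pow(O, -1)))) (Function('s')(E, O) = Mul(Add(Add(Mul(O, Rational(-1, 5)), Mul(E, Pow(O, -1))), 1), Pow(Add(-4, E), -1)) = Mul(Add(Add(Mul(Rational(-1, 5), O), Mul(E, Pow(O, -1))), 1), Pow(Add(-4, E), -1)) = Mul(Add(1, Mul(Rational(-1, 5), O), Mul(E, Pow(O, -1))), Pow(Add(-4, E), -1)) = Mul(Pow(Add(-4, E), -1), Add(1, Mul(Rational(-1, 5), O), Mul(E, Pow(O, -1)))))
Pow(Add(Function('s')(9, -3), Function('o')(10, 1)), 2) = Pow(Add(Mul(Pow(-3, -1), Pow(Add(-4, 9), -1), Add(9, -3, Mul(Rational(-1, 5), Pow(-3, 2)))), Pow(Add(1, 1), Rational(1, 2))), 2) = Pow(Add(Mul(Rational(-1, 3), Pow(5, -1), Add(9, -3, Mul(Rational(-1, 5), 9))), Pow(2, Rational(1, 2))), 2) = Pow(Add(Mul(Rational(-1, 3), Rational(1, 5), Add(9, -3, Rational(-9, 5))), Pow(2, Rational(1, 2))), 2) = Pow(Add(Mul(Rational(-1, 3), Rational(1, 5), Rational(21, 5)), Pow(2, Rational(1, 2))), 2) = Pow(Add(Rational(-7, 25), Pow(2, Rational(1, 2))), 2)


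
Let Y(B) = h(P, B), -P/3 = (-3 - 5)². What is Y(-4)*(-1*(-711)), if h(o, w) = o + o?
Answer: -273024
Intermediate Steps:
P = -192 (P = -3*(-3 - 5)² = -3*(-8)² = -3*64 = -192)
h(o, w) = 2*o
Y(B) = -384 (Y(B) = 2*(-192) = -384)
Y(-4)*(-1*(-711)) = -(-384)*(-711) = -384*711 = -273024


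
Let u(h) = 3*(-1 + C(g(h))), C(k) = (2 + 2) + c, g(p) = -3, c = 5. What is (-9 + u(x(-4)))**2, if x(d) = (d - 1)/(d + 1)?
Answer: 225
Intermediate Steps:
C(k) = 9 (C(k) = (2 + 2) + 5 = 4 + 5 = 9)
x(d) = (-1 + d)/(1 + d)
u(h) = 24 (u(h) = 3*(-1 + 9) = 3*8 = 24)
(-9 + u(x(-4)))**2 = (-9 + 24)**2 = 15**2 = 225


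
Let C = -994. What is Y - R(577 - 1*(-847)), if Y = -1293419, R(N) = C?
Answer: -1292425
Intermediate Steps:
R(N) = -994
Y - R(577 - 1*(-847)) = -1293419 - 1*(-994) = -1293419 + 994 = -1292425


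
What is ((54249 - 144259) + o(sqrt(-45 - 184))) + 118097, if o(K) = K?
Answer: 28087 + I*sqrt(229) ≈ 28087.0 + 15.133*I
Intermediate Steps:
((54249 - 144259) + o(sqrt(-45 - 184))) + 118097 = ((54249 - 144259) + sqrt(-45 - 184)) + 118097 = (-90010 + sqrt(-229)) + 118097 = (-90010 + I*sqrt(229)) + 118097 = 28087 + I*sqrt(229)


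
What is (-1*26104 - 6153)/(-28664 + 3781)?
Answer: 32257/24883 ≈ 1.2963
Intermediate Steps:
(-1*26104 - 6153)/(-28664 + 3781) = (-26104 - 6153)/(-24883) = -32257*(-1/24883) = 32257/24883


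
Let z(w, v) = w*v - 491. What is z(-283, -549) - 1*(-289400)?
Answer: 444276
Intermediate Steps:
z(w, v) = -491 + v*w (z(w, v) = v*w - 491 = -491 + v*w)
z(-283, -549) - 1*(-289400) = (-491 - 549*(-283)) - 1*(-289400) = (-491 + 155367) + 289400 = 154876 + 289400 = 444276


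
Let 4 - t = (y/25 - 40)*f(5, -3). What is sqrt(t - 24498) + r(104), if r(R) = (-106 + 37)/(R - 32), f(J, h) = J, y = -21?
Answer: -23/24 + I*sqrt(607245)/5 ≈ -0.95833 + 155.85*I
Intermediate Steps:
t = 1041/5 (t = 4 - (-21/25 - 40)*5 = 4 - (-1021)*5/25 = 4 - 1*(-1021/5) = 4 + 1021/5 = 1041/5 ≈ 208.20)
r(R) = -69/(-32 + R)
sqrt(t - 24498) + r(104) = sqrt(1041/5 - 24498) - 69/(-32 + 104) = sqrt(-121449/5) - 69/72 = I*sqrt(607245)/5 - 69*1/72 = I*sqrt(607245)/5 - 23/24 = -23/24 + I*sqrt(607245)/5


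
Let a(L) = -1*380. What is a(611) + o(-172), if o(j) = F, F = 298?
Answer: -82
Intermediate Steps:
o(j) = 298
a(L) = -380
a(611) + o(-172) = -380 + 298 = -82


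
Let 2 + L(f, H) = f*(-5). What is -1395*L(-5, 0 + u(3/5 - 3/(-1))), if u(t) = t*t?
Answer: -32085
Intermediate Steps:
u(t) = t**2
L(f, H) = -2 - 5*f (L(f, H) = -2 + f*(-5) = -2 - 5*f)
-1395*L(-5, 0 + u(3/5 - 3/(-1))) = -1395*(-2 - 5*(-5)) = -1395*(-2 + 25) = -1395*23 = -32085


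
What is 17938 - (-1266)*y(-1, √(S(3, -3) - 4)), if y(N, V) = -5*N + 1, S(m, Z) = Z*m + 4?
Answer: 25534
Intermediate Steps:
S(m, Z) = 4 + Z*m
y(N, V) = 1 - 5*N
17938 - (-1266)*y(-1, √(S(3, -3) - 4)) = 17938 - (-1266)*(1 - 5*(-1)) = 17938 - (-1266)*(1 + 5) = 17938 - (-1266)*6 = 17938 - 1*(-7596) = 17938 + 7596 = 25534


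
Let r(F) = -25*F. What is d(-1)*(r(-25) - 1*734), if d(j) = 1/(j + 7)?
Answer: -109/6 ≈ -18.167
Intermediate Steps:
d(j) = 1/(7 + j)
d(-1)*(r(-25) - 1*734) = (-25*(-25) - 1*734)/(7 - 1) = (625 - 734)/6 = (⅙)*(-109) = -109/6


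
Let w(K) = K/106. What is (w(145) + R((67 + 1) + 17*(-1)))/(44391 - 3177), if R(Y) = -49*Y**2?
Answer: -13509449/4368684 ≈ -3.0923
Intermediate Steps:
w(K) = K/106 (w(K) = K*(1/106) = K/106)
(w(145) + R((67 + 1) + 17*(-1)))/(44391 - 3177) = ((1/106)*145 - 49*((67 + 1) + 17*(-1))**2)/(44391 - 3177) = (145/106 - 49*(68 - 17)**2)/41214 = (145/106 - 49*51**2)*(1/41214) = (145/106 - 49*2601)*(1/41214) = (145/106 - 127449)*(1/41214) = -13509449/106*1/41214 = -13509449/4368684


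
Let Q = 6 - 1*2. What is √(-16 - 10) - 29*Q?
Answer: -116 + I*√26 ≈ -116.0 + 5.099*I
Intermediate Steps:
Q = 4 (Q = 6 - 2 = 4)
√(-16 - 10) - 29*Q = √(-16 - 10) - 29*4 = √(-26) - 116 = I*√26 - 116 = -116 + I*√26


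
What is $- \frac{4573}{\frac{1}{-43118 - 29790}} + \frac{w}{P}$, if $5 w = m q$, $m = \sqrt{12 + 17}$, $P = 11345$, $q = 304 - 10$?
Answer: $333408284 + \frac{294 \sqrt{29}}{56725} \approx 3.3341 \cdot 10^{8}$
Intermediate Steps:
$q = 294$ ($q = 304 - 10 = 294$)
$m = \sqrt{29} \approx 5.3852$
$w = \frac{294 \sqrt{29}}{5}$ ($w = \frac{\sqrt{29} \cdot 294}{5} = \frac{294 \sqrt{29}}{5} \approx 316.65$)
$- \frac{4573}{\frac{1}{-43118 - 29790}} + \frac{w}{P} = - \frac{4573}{\frac{1}{-43118 - 29790}} + \frac{\frac{294}{5} \sqrt{29}}{11345} = - \frac{4573}{\frac{1}{-72908}} + \frac{294 \sqrt{29}}{5} \cdot \frac{1}{11345} = - \frac{4573}{- \frac{1}{72908}} + \frac{294 \sqrt{29}}{56725} = \left(-4573\right) \left(-72908\right) + \frac{294 \sqrt{29}}{56725} = 333408284 + \frac{294 \sqrt{29}}{56725}$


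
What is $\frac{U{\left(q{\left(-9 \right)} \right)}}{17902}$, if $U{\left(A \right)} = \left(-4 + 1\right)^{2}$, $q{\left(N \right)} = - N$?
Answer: $\frac{9}{17902} \approx 0.00050274$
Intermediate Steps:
$U{\left(A \right)} = 9$ ($U{\left(A \right)} = \left(-3\right)^{2} = 9$)
$\frac{U{\left(q{\left(-9 \right)} \right)}}{17902} = \frac{9}{17902}$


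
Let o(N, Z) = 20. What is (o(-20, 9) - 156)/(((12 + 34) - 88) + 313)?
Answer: -136/271 ≈ -0.50185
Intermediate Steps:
(o(-20, 9) - 156)/(((12 + 34) - 88) + 313) = (20 - 156)/(((12 + 34) - 88) + 313) = -136/((46 - 88) + 313) = -136/(-42 + 313) = -136/271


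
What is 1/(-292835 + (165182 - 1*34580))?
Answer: -1/162233 ≈ -6.1640e-6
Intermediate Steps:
1/(-292835 + (165182 - 1*34580)) = 1/(-292835 + (165182 - 34580)) = 1/(-292835 + 130602) = 1/(-162233) = -1/162233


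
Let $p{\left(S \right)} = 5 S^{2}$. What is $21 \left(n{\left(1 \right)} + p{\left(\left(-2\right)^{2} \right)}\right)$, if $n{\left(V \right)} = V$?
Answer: $1701$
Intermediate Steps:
$21 \left(n{\left(1 \right)} + p{\left(\left(-2\right)^{2} \right)}\right) = 21 \left(1 + 5 \left(\left(-2\right)^{2}\right)^{2}\right) = 21 \left(1 + 5 \cdot 4^{2}\right) = 21 \left(1 + 5 \cdot 16\right) = 21 \left(1 + 80\right) = 21 \cdot 81 = 1701$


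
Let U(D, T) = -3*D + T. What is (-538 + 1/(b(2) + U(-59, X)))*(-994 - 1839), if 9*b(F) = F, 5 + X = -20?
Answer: 2088065483/1370 ≈ 1.5241e+6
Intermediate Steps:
X = -25 (X = -5 - 20 = -25)
U(D, T) = T - 3*D
b(F) = F/9
(-538 + 1/(b(2) + U(-59, X)))*(-994 - 1839) = (-538 + 1/((⅑)*2 + (-25 - 3*(-59))))*(-994 - 1839) = (-538 + 1/(2/9 + (-25 + 177)))*(-2833) = (-538 + 1/(2/9 + 152))*(-2833) = (-538 + 1/(1370/9))*(-2833) = (-538 + 9/1370)*(-2833) = -737051/1370*(-2833) = 2088065483/1370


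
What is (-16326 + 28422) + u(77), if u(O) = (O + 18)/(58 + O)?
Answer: 326611/27 ≈ 12097.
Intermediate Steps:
u(O) = (18 + O)/(58 + O)
(-16326 + 28422) + u(77) = (-16326 + 28422) + (18 + 77)/(58 + 77) = 12096 + 95/135 = 12096 + (1/135)*95 = 12096 + 19/27 = 326611/27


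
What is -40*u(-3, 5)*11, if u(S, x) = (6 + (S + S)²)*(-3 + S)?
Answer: 110880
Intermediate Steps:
u(S, x) = (-3 + S)*(6 + 4*S²) (u(S, x) = (6 + (2*S)²)*(-3 + S) = (6 + 4*S²)*(-3 + S) = (-3 + S)*(6 + 4*S²))
-40*u(-3, 5)*11 = -40*(-18 - 12*(-3)² + 4*(-3)³ + 6*(-3))*11 = -40*(-18 - 12*9 + 4*(-27) - 18)*11 = -40*(-18 - 108 - 108 - 18)*11 = -40*(-252)*11 = 10080*11 = 110880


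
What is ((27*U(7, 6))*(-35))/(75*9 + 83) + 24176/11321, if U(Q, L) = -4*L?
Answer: 137542844/4290659 ≈ 32.056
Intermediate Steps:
((27*U(7, 6))*(-35))/(75*9 + 83) + 24176/11321 = ((27*(-4*6))*(-35))/(75*9 + 83) + 24176/11321 = ((27*(-24))*(-35))/(675 + 83) + 24176*(1/11321) = -648*(-35)/758 + 24176/11321 = 22680*(1/758) + 24176/11321 = 11340/379 + 24176/11321 = 137542844/4290659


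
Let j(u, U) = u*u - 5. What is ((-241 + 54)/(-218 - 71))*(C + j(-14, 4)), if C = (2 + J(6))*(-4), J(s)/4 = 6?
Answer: 957/17 ≈ 56.294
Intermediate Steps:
J(s) = 24 (J(s) = 4*6 = 24)
C = -104 (C = (2 + 24)*(-4) = 26*(-4) = -104)
j(u, U) = -5 + u**2 (j(u, U) = u**2 - 5 = -5 + u**2)
((-241 + 54)/(-218 - 71))*(C + j(-14, 4)) = ((-241 + 54)/(-218 - 71))*(-104 + (-5 + (-14)**2)) = (-187/(-289))*(-104 + (-5 + 196)) = (-187*(-1/289))*(-104 + 191) = (11/17)*87 = 957/17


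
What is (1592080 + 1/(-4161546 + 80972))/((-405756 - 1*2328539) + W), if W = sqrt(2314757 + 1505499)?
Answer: -17763621591289452105/30507861966915085406 - 12993200507838*sqrt(238766)/15253930983457542703 ≈ -0.58268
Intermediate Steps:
W = 4*sqrt(238766) (W = sqrt(3820256) = 4*sqrt(238766) ≈ 1954.5)
(1592080 + 1/(-4161546 + 80972))/((-405756 - 1*2328539) + W) = (1592080 + 1/(-4161546 + 80972))/((-405756 - 1*2328539) + 4*sqrt(238766)) = (1592080 + 1/(-4080574))/((-405756 - 2328539) + 4*sqrt(238766)) = (1592080 - 1/4080574)/(-2734295 + 4*sqrt(238766)) = 6496600253919/(4080574*(-2734295 + 4*sqrt(238766)))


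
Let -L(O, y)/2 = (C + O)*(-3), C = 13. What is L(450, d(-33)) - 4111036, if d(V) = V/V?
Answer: -4108258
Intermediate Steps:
d(V) = 1
L(O, y) = 78 + 6*O (L(O, y) = -2*(13 + O)*(-3) = -2*(-39 - 3*O) = 78 + 6*O)
L(450, d(-33)) - 4111036 = (78 + 6*450) - 4111036 = (78 + 2700) - 4111036 = 2778 - 4111036 = -4108258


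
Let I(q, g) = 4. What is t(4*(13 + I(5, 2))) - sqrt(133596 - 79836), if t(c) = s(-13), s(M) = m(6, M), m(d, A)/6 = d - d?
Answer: -16*sqrt(210) ≈ -231.86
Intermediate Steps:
m(d, A) = 0 (m(d, A) = 6*(d - d) = 6*0 = 0)
s(M) = 0
t(c) = 0
t(4*(13 + I(5, 2))) - sqrt(133596 - 79836) = 0 - sqrt(133596 - 79836) = 0 - sqrt(53760) = 0 - 16*sqrt(210) = -16*sqrt(210)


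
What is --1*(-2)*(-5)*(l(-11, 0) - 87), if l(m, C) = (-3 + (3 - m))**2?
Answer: 340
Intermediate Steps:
l(m, C) = m**2 (l(m, C) = (-m)**2 = m**2)
--1*(-2)*(-5)*(l(-11, 0) - 87) = --1*(-2)*(-5)*((-11)**2 - 87) = -2*(-5)*(121 - 87) = -(-10)*34 = -1*(-340) = 340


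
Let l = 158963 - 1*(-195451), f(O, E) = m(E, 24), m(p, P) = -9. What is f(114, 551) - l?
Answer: -354423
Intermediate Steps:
f(O, E) = -9
l = 354414 (l = 158963 + 195451 = 354414)
f(114, 551) - l = -9 - 1*354414 = -9 - 354414 = -354423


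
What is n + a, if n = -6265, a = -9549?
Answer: -15814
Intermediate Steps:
n + a = -6265 - 9549 = -15814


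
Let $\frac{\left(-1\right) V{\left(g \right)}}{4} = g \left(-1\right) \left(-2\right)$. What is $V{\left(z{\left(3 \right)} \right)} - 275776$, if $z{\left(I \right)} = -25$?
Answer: $-275576$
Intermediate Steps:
$V{\left(g \right)} = - 8 g$ ($V{\left(g \right)} = - 4 g \left(-1\right) \left(-2\right) = - 4 - g \left(-2\right) = - 4 \cdot 2 g = - 8 g$)
$V{\left(z{\left(3 \right)} \right)} - 275776 = \left(-8\right) \left(-25\right) - 275776 = 200 - 275776 = -275576$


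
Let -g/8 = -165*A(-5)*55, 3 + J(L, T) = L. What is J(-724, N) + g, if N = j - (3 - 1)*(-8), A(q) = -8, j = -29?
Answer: -581527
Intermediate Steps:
N = -13 (N = -29 - (3 - 1)*(-8) = -29 - 2*(-8) = -29 - 1*(-16) = -29 + 16 = -13)
J(L, T) = -3 + L
g = -580800 (g = -8*(-165*(-8))*55 = -10560*55 = -8*72600 = -580800)
J(-724, N) + g = (-3 - 724) - 580800 = -727 - 580800 = -581527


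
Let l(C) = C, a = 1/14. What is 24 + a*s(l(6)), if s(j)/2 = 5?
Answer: 173/7 ≈ 24.714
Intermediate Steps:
a = 1/14 ≈ 0.071429
s(j) = 10 (s(j) = 2*5 = 10)
24 + a*s(l(6)) = 24 + (1/14)*10 = 24 + 5/7 = 173/7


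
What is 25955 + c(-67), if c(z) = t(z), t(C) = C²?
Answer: 30444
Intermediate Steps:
c(z) = z²
25955 + c(-67) = 25955 + (-67)² = 25955 + 4489 = 30444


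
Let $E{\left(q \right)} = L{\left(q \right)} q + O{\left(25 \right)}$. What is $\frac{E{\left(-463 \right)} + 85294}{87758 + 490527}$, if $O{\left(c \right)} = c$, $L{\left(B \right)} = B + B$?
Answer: $\frac{514057}{578285} \approx 0.88893$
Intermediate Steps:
$L{\left(B \right)} = 2 B$
$E{\left(q \right)} = 25 + 2 q^{2}$ ($E{\left(q \right)} = 2 q q + 25 = 2 q^{2} + 25 = 25 + 2 q^{2}$)
$\frac{E{\left(-463 \right)} + 85294}{87758 + 490527} = \frac{\left(25 + 2 \left(-463\right)^{2}\right) + 85294}{87758 + 490527} = \frac{\left(25 + 2 \cdot 214369\right) + 85294}{578285} = \left(\left(25 + 428738\right) + 85294\right) \frac{1}{578285} = \left(428763 + 85294\right) \frac{1}{578285} = 514057 \cdot \frac{1}{578285} = \frac{514057}{578285}$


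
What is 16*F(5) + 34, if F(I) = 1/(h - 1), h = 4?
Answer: 118/3 ≈ 39.333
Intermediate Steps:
F(I) = 1/3 (F(I) = 1/(4 - 1) = 1/3)
16*F(5) + 34 = 16*(1/3) + 34 = 16/3 + 34 = 118/3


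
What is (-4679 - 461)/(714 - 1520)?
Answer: 2570/403 ≈ 6.3772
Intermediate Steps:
(-4679 - 461)/(714 - 1520) = -5140/(-806) = -5140*(-1/806) = 2570/403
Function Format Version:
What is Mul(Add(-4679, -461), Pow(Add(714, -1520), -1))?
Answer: Rational(2570, 403) ≈ 6.3772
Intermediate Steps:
Mul(Add(-4679, -461), Pow(Add(714, -1520), -1)) = Mul(-5140, Pow(-806, -1)) = Mul(-5140, Rational(-1, 806)) = Rational(2570, 403)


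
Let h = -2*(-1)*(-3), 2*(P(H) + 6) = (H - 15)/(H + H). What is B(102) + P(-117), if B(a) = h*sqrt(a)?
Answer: -223/39 - 6*sqrt(102) ≈ -66.315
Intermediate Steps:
P(H) = -6 + (-15 + H)/(4*H) (P(H) = -6 + ((H - 15)/(H + H))/2 = -6 + ((-15 + H)/((2*H)))/2 = -6 + ((-15 + H)*(1/(2*H)))/2 = -6 + ((-15 + H)/(2*H))/2 = -6 + (-15 + H)/(4*H))
h = -6 (h = 2*(-3) = -6)
B(a) = -6*sqrt(a)
B(102) + P(-117) = -6*sqrt(102) + (1/4)*(-15 - 23*(-117))/(-117) = -6*sqrt(102) + (1/4)*(-1/117)*(-15 + 2691) = -6*sqrt(102) + (1/4)*(-1/117)*2676 = -6*sqrt(102) - 223/39 = -223/39 - 6*sqrt(102)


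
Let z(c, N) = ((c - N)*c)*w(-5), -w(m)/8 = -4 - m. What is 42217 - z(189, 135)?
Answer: 123865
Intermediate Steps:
w(m) = 32 + 8*m (w(m) = -8*(-4 - m) = 32 + 8*m)
z(c, N) = -8*c*(c - N) (z(c, N) = ((c - N)*c)*(32 + 8*(-5)) = (c*(c - N))*(32 - 40) = (c*(c - N))*(-8) = -8*c*(c - N))
42217 - z(189, 135) = 42217 - 8*189*(135 - 1*189) = 42217 - 8*189*(135 - 189) = 42217 - 8*189*(-54) = 42217 - 1*(-81648) = 42217 + 81648 = 123865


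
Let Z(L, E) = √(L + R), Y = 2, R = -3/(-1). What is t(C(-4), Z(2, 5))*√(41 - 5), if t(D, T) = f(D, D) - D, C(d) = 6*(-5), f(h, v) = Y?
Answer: 192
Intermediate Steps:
R = 3 (R = -3*(-1) = 3)
f(h, v) = 2
C(d) = -30
Z(L, E) = √(3 + L) (Z(L, E) = √(L + 3) = √(3 + L))
t(D, T) = 2 - D
t(C(-4), Z(2, 5))*√(41 - 5) = (2 - 1*(-30))*√(41 - 5) = (2 + 30)*√36 = 32*6 = 192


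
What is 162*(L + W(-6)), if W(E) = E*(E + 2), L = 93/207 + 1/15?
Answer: 456732/115 ≈ 3971.6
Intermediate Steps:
L = 178/345 (L = 93*(1/207) + 1*(1/15) = 31/69 + 1/15 = 178/345 ≈ 0.51594)
W(E) = E*(2 + E)
162*(L + W(-6)) = 162*(178/345 - 6*(2 - 6)) = 162*(178/345 - 6*(-4)) = 162*(178/345 + 24) = 162*(8458/345) = 456732/115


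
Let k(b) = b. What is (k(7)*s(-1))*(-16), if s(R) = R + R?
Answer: 224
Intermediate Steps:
s(R) = 2*R
(k(7)*s(-1))*(-16) = (7*(2*(-1)))*(-16) = (7*(-2))*(-16) = -14*(-16) = 224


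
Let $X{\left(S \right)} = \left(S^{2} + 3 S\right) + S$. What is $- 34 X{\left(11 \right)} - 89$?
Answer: $-5699$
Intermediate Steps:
$X{\left(S \right)} = S^{2} + 4 S$
$- 34 X{\left(11 \right)} - 89 = - 34 \cdot 11 \left(4 + 11\right) - 89 = - 34 \cdot 11 \cdot 15 - 89 = \left(-34\right) 165 - 89 = -5610 - 89 = -5699$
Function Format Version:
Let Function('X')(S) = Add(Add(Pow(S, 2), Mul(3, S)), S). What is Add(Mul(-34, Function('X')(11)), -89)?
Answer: -5699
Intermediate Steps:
Function('X')(S) = Add(Pow(S, 2), Mul(4, S))
Add(Mul(-34, Function('X')(11)), -89) = Add(Mul(-34, Mul(11, Add(4, 11))), -89) = Add(Mul(-34, Mul(11, 15)), -89) = Add(Mul(-34, 165), -89) = Add(-5610, -89) = -5699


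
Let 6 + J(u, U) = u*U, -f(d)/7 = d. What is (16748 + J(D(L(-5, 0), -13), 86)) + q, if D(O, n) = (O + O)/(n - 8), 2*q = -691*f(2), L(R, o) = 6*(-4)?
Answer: 152429/7 ≈ 21776.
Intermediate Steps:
f(d) = -7*d
L(R, o) = -24
q = 4837 (q = (-(-4837)*2)/2 = (-691*(-14))/2 = (1/2)*9674 = 4837)
D(O, n) = 2*O/(-8 + n) (D(O, n) = (2*O)/(-8 + n) = 2*O/(-8 + n))
J(u, U) = -6 + U*u (J(u, U) = -6 + u*U = -6 + U*u)
(16748 + J(D(L(-5, 0), -13), 86)) + q = (16748 + (-6 + 86*(2*(-24)/(-8 - 13)))) + 4837 = (16748 + (-6 + 86*(2*(-24)/(-21)))) + 4837 = (16748 + (-6 + 86*(2*(-24)*(-1/21)))) + 4837 = (16748 + (-6 + 86*(16/7))) + 4837 = (16748 + (-6 + 1376/7)) + 4837 = (16748 + 1334/7) + 4837 = 118570/7 + 4837 = 152429/7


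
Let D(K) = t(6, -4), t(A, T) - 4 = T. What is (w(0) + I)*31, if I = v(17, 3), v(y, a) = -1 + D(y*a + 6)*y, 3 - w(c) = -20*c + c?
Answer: 62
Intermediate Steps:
t(A, T) = 4 + T
D(K) = 0 (D(K) = 4 - 4 = 0)
w(c) = 3 + 19*c (w(c) = 3 - (-20*c + c) = 3 - (-19)*c = 3 + 19*c)
v(y, a) = -1 (v(y, a) = -1 + 0*y = -1 + 0 = -1)
I = -1
(w(0) + I)*31 = ((3 + 19*0) - 1)*31 = ((3 + 0) - 1)*31 = (3 - 1)*31 = 2*31 = 62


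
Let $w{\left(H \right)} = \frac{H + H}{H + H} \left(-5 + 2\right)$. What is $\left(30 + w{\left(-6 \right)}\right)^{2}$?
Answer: $729$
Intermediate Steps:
$w{\left(H \right)} = -3$ ($w{\left(H \right)} = \frac{2 H}{2 H} \left(-3\right) = 2 H \frac{1}{2 H} \left(-3\right) = 1 \left(-3\right) = -3$)
$\left(30 + w{\left(-6 \right)}\right)^{2} = \left(30 - 3\right)^{2} = 27^{2} = 729$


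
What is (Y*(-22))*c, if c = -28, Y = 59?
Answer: 36344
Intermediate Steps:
(Y*(-22))*c = (59*(-22))*(-28) = -1298*(-28) = 36344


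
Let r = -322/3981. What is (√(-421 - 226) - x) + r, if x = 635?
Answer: -2528257/3981 + I*√647 ≈ -635.08 + 25.436*I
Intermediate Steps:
r = -322/3981 (r = -322*1/3981 = -322/3981 ≈ -0.080884)
(√(-421 - 226) - x) + r = (√(-421 - 226) - 1*635) - 322/3981 = (√(-647) - 635) - 322/3981 = (I*√647 - 635) - 322/3981 = (-635 + I*√647) - 322/3981 = -2528257/3981 + I*√647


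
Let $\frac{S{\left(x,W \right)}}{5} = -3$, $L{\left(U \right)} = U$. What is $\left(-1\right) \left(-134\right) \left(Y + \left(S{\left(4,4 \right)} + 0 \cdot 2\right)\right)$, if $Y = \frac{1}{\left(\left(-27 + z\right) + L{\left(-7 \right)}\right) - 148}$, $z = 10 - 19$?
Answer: $- \frac{384044}{191} \approx -2010.7$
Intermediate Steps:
$z = -9$
$S{\left(x,W \right)} = -15$ ($S{\left(x,W \right)} = 5 \left(-3\right) = -15$)
$Y = - \frac{1}{191}$ ($Y = \frac{1}{\left(\left(-27 - 9\right) - 7\right) - 148} = \frac{1}{\left(-36 - 7\right) - 148} = \frac{1}{-43 - 148} = \frac{1}{-191} = - \frac{1}{191} \approx -0.0052356$)
$\left(-1\right) \left(-134\right) \left(Y + \left(S{\left(4,4 \right)} + 0 \cdot 2\right)\right) = \left(-1\right) \left(-134\right) \left(- \frac{1}{191} + \left(-15 + 0 \cdot 2\right)\right) = 134 \left(- \frac{1}{191} + \left(-15 + 0\right)\right) = 134 \left(- \frac{1}{191} - 15\right) = 134 \left(- \frac{2866}{191}\right) = - \frac{384044}{191}$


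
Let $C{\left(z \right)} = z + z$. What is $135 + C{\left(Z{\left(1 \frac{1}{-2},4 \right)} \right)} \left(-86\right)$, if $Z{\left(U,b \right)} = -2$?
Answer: $479$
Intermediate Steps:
$C{\left(z \right)} = 2 z$
$135 + C{\left(Z{\left(1 \frac{1}{-2},4 \right)} \right)} \left(-86\right) = 135 + 2 \left(-2\right) \left(-86\right) = 135 - -344 = 135 + 344 = 479$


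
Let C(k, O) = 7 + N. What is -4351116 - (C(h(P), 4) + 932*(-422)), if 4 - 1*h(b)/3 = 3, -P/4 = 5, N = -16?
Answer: -3957803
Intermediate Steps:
P = -20 (P = -4*5 = -20)
h(b) = 3 (h(b) = 12 - 3*3 = 12 - 9 = 3)
C(k, O) = -9 (C(k, O) = 7 - 16 = -9)
-4351116 - (C(h(P), 4) + 932*(-422)) = -4351116 - (-9 + 932*(-422)) = -4351116 - (-9 - 393304) = -4351116 - 1*(-393313) = -4351116 + 393313 = -3957803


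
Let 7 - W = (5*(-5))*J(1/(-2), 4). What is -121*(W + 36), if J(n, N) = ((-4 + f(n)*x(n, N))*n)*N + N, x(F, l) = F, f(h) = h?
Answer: -79981/2 ≈ -39991.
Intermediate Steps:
J(n, N) = N + N*n*(-4 + n²) (J(n, N) = ((-4 + n*n)*n)*N + N = ((-4 + n²)*n)*N + N = (n*(-4 + n²))*N + N = N*n*(-4 + n²) + N = N + N*n*(-4 + n²))
W = 589/2 (W = 7 - 5*(-5)*4*(1 + (1/(-2))³ - 4/(-2)) = 7 - (-25)*4*(1 + (-½)³ - 4*(-½)) = 7 - (-25)*4*(1 - ⅛ + 2) = 7 - (-25)*4*(23/8) = 7 - (-25)*23/2 = 7 - 1*(-575/2) = 7 + 575/2 = 589/2 ≈ 294.50)
-121*(W + 36) = -121*(589/2 + 36) = -121*661/2 = -79981/2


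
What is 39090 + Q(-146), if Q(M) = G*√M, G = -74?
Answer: 39090 - 74*I*√146 ≈ 39090.0 - 894.15*I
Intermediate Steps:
Q(M) = -74*√M
39090 + Q(-146) = 39090 - 74*I*√146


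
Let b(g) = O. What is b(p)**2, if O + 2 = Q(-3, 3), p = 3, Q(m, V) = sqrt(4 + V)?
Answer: (2 - sqrt(7))**2 ≈ 0.41699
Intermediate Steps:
O = -2 + sqrt(7) (O = -2 + sqrt(4 + 3) = -2 + sqrt(7) ≈ 0.64575)
b(g) = -2 + sqrt(7)
b(p)**2 = (-2 + sqrt(7))**2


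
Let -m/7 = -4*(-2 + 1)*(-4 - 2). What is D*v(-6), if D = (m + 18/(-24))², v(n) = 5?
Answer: 2237805/16 ≈ 1.3986e+5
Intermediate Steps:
m = 168 (m = -(-28)*(-2 + 1)*(-4 - 2) = -(-28)*(-1*(-6)) = -(-28)*6 = -7*(-24) = 168)
D = 447561/16 (D = (168 + 18/(-24))² = (168 + 18*(-1/24))² = (168 - ¾)² = (669/4)² = 447561/16 ≈ 27973.)
D*v(-6) = (447561/16)*5 = 2237805/16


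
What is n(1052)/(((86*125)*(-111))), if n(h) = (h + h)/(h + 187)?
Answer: -1052/739218375 ≈ -1.4231e-6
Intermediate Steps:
n(h) = 2*h/(187 + h) (n(h) = (2*h)/(187 + h) = 2*h/(187 + h))
n(1052)/(((86*125)*(-111))) = (2*1052/(187 + 1052))/(((86*125)*(-111))) = (2*1052/1239)/((10750*(-111))) = (2*1052*(1/1239))/(-1193250) = (2104/1239)*(-1/1193250) = -1052/739218375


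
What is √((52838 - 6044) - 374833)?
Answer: I*√328039 ≈ 572.75*I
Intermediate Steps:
√((52838 - 6044) - 374833) = √(46794 - 374833) = √(-328039) = I*√328039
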